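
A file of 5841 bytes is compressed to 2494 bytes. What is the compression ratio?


Ratio = original / compressed = 5841 / 2494 = 2.342

2.342


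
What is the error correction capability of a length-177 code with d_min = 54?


Correction capability = floor((d-1)/2) = floor((54-1)/2) = 26

26 errors


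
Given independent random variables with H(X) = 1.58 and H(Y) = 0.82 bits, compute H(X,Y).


For independent variables, H(X,Y) = H(X) + H(Y) = 1.58 + 0.82 = 2.4

2.4 bits


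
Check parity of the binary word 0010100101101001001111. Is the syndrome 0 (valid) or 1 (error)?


Syndrome = XOR of all bits = 0 XOR 0 XOR 1 XOR 0 XOR 1 XOR 0 XOR 0 XOR 1 XOR 0 XOR 1 XOR 1 XOR 0 XOR 1 XOR 0 XOR 0 XOR 1 XOR 0 XOR 0 XOR 1 XOR 1 XOR 1 XOR 1 = 1

1


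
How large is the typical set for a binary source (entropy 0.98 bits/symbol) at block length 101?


log2|A_typical| = nH = 101 * 0.98 = 98.98, so |A_typical| ~ 2^98.98 = 6.251e+29

6.251e+29


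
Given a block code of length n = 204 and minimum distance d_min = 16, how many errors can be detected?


Detection capability = d_min - 1 = 16 - 1 = 15

15 errors


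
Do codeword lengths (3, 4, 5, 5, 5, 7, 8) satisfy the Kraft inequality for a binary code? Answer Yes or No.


Kraft sum = sum(2^(-l_i)) = 0.293, need <= 1. Result: satisfied (a binary prefix-free code with these lengths exists)

Yes


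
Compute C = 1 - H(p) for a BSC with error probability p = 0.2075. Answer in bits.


H(p) = -p*log2(p) - (1-p)*log2(1-p) = -0.2075*log2(0.2075) - 0.7925*log2(0.7925) = 0.470779 + 0.265897 = 0.7367. C = 1 - H(p) = 1 - 0.7367 = 0.2633

0.2633 bits


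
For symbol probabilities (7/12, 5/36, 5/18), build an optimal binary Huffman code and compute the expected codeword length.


Huffman construction (repeatedly merge the two least-probable nodes; each merge adds 1 bit to every symbol beneath it): 5/36 + 5/18 = 5/12; 5/12 + 7/12 = 1. Resulting codeword lengths (in the order the probabilities were given): (1, 2, 2). L_avg = sum(p_i * l_i) = 7/12*1 + 5/36*2 + 5/18*2 = 17/12 = 1.4167

1.4167 bits


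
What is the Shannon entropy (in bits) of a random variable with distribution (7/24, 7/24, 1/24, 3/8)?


H = -sum(p_i * log2(p_i)). Terms: -(7/24)*log2(7/24) = 0.518469; -(7/24)*log2(7/24) = 0.518469; -(1/24)*log2(1/24) = 0.191040; -(3/8)*log2(3/8) = 0.530639. H = 0.518469 + 0.518469 + 0.191040 + 0.530639 = 1.7586

1.7586 bits


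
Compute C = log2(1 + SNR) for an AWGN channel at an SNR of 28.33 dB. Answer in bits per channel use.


SNR_linear = 10^(28.33/10) = 680.7694; C = log2(1 + SNR_linear) = log2(1 + 680.7694) = 9.4131

9.4131 bits/channel use


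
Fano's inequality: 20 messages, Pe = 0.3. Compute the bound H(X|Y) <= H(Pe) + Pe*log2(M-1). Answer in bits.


H(Pe) = -Pe*log2(Pe) - (1-Pe)*log2(1-Pe) = -0.3*log2(0.3) - 0.7*log2(0.7) = 0.521090 + 0.360201 = 0.8813. Pe*log2(M-1) = 0.3*log2(19) = 1.274378. Bound = H(Pe) + Pe*log2(M-1) = 0.521090 + 0.360201 + 1.274378 = 2.1557

2.1557 bits


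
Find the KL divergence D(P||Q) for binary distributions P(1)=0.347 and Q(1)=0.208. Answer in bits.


KL = p*log2(p/q) + (1-p)*log2((1-p)/(1-q)) = 0.347*log2(0.347/0.208) + 0.653*log2(0.653/0.792) = 0.0744

0.0744 bits


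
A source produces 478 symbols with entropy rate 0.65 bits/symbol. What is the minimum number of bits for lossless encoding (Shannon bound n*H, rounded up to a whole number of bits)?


Minimum bits >= n * H = 478 * 0.65 = 310.7, rounded up to a whole number of bits = 311

311 bits


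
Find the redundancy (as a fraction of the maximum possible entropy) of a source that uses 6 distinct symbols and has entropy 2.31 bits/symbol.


H_max = log2(K) = log2(6) = 2.585 bits/symbol. Redundancy = 1 - H/H_max = 1 - 2.31/2.585 = 1 - 0.8936 = 0.1064

0.1064


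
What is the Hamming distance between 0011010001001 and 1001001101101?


Count differing positions: ^ . ^ . . ^ ^ ^ . . ^ . . = 6 differences

6


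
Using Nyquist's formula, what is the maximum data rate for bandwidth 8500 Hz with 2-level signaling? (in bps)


Rate = 2 * B * log2(M) = 2 * 8500 * 1.0 = 17000.0

17000.0 bps


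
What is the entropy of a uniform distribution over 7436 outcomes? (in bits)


H = log2(n) = log2(7436) = 12.8603

12.8603 bits


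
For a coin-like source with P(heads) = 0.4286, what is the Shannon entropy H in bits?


H = -p*log2(p) - (1-p)*log2(1-p). -0.4286*log2(0.4286) = 0.523876; -0.5714*log2(0.5714) = 0.461364. H = 0.523876 + 0.461364 = 0.9852

0.9852 bits


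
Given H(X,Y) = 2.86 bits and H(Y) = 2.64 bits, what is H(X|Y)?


H(X|Y) = H(X,Y) - H(Y) = 2.86 - 2.64 = 0.22

0.22 bits


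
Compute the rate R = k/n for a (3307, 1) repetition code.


Rate = k/n = 1/3307

1/3307


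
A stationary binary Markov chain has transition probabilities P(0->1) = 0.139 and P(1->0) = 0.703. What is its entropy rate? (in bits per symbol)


Stationary distribution: pi_0 = p10/(p01+p10) = 0.8349, pi_1 = 0.1651. Entropy rate H' = pi_0*H(p01) + pi_1*H(p10) = 0.8349*0.5816 + 0.1651*0.8776 = 0.6305

0.6305 bits/symbol


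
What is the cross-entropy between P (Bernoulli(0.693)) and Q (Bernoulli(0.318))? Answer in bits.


H(P,Q) = -p*log2(q) - (1-p)*log2(1-q). -0.693*log2(0.318) = 1.145461; -0.307*log2(0.682) = 0.169512. H(P,Q) = 1.145461 + 0.169512 = 1.315

1.315 bits


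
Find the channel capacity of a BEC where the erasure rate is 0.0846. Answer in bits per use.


C = 1 - epsilon = 1 - 0.0846 = 0.9154

0.9154 bits


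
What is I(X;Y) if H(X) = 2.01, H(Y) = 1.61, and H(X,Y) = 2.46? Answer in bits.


I(X;Y) = H(X) + H(Y) - H(X,Y) = 2.01 + 1.61 - 2.46 = 1.16

1.16 bits


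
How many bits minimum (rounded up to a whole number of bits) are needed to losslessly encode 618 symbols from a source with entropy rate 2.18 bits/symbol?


Minimum bits >= n * H = 618 * 2.18 = 1347.24, rounded up to a whole number of bits = 1348

1348 bits


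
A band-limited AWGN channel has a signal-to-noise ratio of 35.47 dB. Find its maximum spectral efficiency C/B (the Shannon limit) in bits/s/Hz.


SNR_linear = 10^(35.47/10) = 3523.7087; C/B = log2(1 + SNR_linear) = log2(1 + 3523.7087) = 11.7833

11.7833 bits/s/Hz


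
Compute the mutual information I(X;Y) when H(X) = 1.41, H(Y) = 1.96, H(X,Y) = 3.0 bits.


I(X;Y) = H(X) + H(Y) - H(X,Y) = 1.41 + 1.96 - 3.0 = 0.37

0.37 bits


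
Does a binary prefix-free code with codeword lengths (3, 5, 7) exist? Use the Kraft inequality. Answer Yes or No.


Kraft sum = sum(2^(-l_i)) = 0.1641, need <= 1. Result: satisfied (a binary prefix-free code with these lengths exists)

Yes


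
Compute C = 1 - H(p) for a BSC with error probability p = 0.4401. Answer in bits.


H(p) = -p*log2(p) - (1-p)*log2(1-p) = -0.4401*log2(0.4401) - 0.5599*log2(0.5599) = 0.521121 + 0.468501 = 0.9896. C = 1 - H(p) = 1 - 0.9896 = 0.0104

0.0104 bits


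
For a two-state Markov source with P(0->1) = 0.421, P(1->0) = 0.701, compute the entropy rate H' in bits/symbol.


Stationary distribution: pi_0 = p10/(p01+p10) = 0.6248, pi_1 = 0.3752. Entropy rate H' = pi_0*H(p01) + pi_1*H(p10) = 0.6248*0.9819 + 0.3752*0.8801 = 0.9437

0.9437 bits/symbol


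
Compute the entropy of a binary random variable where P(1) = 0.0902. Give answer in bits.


H = -p*log2(p) - (1-p)*log2(1-p). -0.0902*log2(0.0902) = 0.313060; -0.9098*log2(0.9098) = 0.124077. H = 0.313060 + 0.124077 = 0.4371

0.4371 bits


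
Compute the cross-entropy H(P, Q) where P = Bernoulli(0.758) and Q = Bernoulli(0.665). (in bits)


H(P,Q) = -p*log2(q) - (1-p)*log2(1-q). -0.758*log2(0.665) = 0.446139; -0.242*log2(0.335) = 0.381820. H(P,Q) = 0.446139 + 0.381820 = 0.828

0.828 bits


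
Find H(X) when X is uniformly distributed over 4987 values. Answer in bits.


H = log2(n) = log2(4987) = 12.284

12.284 bits


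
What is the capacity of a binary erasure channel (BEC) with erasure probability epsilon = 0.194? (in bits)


C = 1 - epsilon = 1 - 0.194 = 0.806

0.806 bits


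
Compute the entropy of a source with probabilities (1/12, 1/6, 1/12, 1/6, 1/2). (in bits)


H = -sum(p_i * log2(p_i)). Terms: -(1/12)*log2(1/12) = 0.298747; -(1/6)*log2(1/6) = 0.430827; -(1/12)*log2(1/12) = 0.298747; -(1/6)*log2(1/6) = 0.430827; -(1/2)*log2(1/2) = 0.500000. H = 0.298747 + 0.430827 + 0.298747 + 0.430827 + 0.500000 = 1.9591

1.9591 bits


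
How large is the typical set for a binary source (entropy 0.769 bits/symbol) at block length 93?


log2|A_typical| = nH = 93 * 0.769 = 71.517, so |A_typical| ~ 2^71.517 = 3.379e+21

3.379e+21


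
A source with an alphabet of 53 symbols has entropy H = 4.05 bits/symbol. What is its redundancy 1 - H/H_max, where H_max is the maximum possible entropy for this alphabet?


H_max = log2(K) = log2(53) = 5.7279 bits/symbol. Redundancy = 1 - H/H_max = 1 - 4.05/5.7279 = 1 - 0.7071 = 0.2929

0.2929


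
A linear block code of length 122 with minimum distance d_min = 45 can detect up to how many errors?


Detection capability = d_min - 1 = 45 - 1 = 44

44 errors


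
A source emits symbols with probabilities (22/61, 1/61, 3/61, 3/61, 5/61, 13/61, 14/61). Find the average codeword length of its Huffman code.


Huffman construction (repeatedly merge the two least-probable nodes; each merge adds 1 bit to every symbol beneath it): 1/61 + 3/61 = 4/61; 3/61 + 4/61 = 7/61; 5/61 + 7/61 = 12/61; 12/61 + 13/61 = 25/61; 14/61 + 22/61 = 36/61; 25/61 + 36/61 = 1. Resulting codeword lengths (in the order the probabilities were given): (2, 5, 5, 4, 3, 2, 2). L_avg = sum(p_i * l_i) = 22/61*2 + 1/61*5 + 3/61*5 + 3/61*4 + 5/61*3 + 13/61*2 + 14/61*2 = 145/61 = 2.377

2.377 bits


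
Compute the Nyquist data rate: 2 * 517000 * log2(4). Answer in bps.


Rate = 2 * B * log2(M) = 2 * 517000 * 2.0 = 2068000.0

2068000.0 bps


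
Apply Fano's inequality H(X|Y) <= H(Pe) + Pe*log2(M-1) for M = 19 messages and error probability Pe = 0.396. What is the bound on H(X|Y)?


H(Pe) = -Pe*log2(Pe) - (1-Pe)*log2(1-Pe) = -0.396*log2(0.396) - 0.604*log2(0.604) = 0.529225 + 0.439337 = 0.9686. Pe*log2(M-1) = 0.396*log2(18) = 1.651290. Bound = H(Pe) + Pe*log2(M-1) = 0.529225 + 0.439337 + 1.651290 = 2.6199

2.6199 bits


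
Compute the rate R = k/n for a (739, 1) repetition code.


Rate = k/n = 1/739

1/739


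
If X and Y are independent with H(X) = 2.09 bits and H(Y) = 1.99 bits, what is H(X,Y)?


For independent variables, H(X,Y) = H(X) + H(Y) = 2.09 + 1.99 = 4.08

4.08 bits


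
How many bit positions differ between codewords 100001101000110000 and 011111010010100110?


Count differing positions: ^ ^ ^ ^ ^ . ^ ^ ^ . ^ . . ^ . ^ ^ . = 12 differences

12


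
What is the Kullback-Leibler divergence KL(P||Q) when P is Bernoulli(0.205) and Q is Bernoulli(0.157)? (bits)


KL = p*log2(p/q) + (1-p)*log2((1-p)/(1-q)) = 0.205*log2(0.205/0.157) + 0.795*log2(0.795/0.843) = 0.0117

0.0117 bits


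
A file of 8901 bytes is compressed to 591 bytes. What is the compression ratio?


Ratio = original / compressed = 8901 / 591 = 15.0609

15.0609


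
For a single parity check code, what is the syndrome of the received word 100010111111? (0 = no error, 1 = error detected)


Syndrome = XOR of all bits = 1 XOR 0 XOR 0 XOR 0 XOR 1 XOR 0 XOR 1 XOR 1 XOR 1 XOR 1 XOR 1 XOR 1 = 0

0


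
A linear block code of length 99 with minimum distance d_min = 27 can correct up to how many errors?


Correction capability = floor((d-1)/2) = floor((27-1)/2) = 13

13 errors


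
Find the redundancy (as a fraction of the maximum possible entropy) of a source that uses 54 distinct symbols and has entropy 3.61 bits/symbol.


H_max = log2(K) = log2(54) = 5.7549 bits/symbol. Redundancy = 1 - H/H_max = 1 - 3.61/5.7549 = 1 - 0.6273 = 0.3727

0.3727


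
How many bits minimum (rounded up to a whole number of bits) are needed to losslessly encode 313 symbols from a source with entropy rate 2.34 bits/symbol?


Minimum bits >= n * H = 313 * 2.34 = 732.42, rounded up to a whole number of bits = 733

733 bits


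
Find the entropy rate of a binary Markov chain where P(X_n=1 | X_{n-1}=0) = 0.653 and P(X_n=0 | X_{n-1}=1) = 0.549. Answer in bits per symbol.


Stationary distribution: pi_0 = p10/(p01+p10) = 0.4567, pi_1 = 0.5433. Entropy rate H' = pi_0*H(p01) + pi_1*H(p10) = 0.4567*0.9314 + 0.5433*0.9931 = 0.9649

0.9649 bits/symbol


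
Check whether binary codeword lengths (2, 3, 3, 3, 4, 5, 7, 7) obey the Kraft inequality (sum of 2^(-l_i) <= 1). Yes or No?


Kraft sum = sum(2^(-l_i)) = 0.7344, need <= 1. Result: satisfied (a binary prefix-free code with these lengths exists)

Yes


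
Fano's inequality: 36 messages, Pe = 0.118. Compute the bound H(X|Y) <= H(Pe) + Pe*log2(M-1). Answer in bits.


H(Pe) = -Pe*log2(Pe) - (1-Pe)*log2(1-Pe) = -0.118*log2(0.118) - 0.882*log2(0.882) = 0.363811 + 0.159774 = 0.5236. Pe*log2(M-1) = 0.118*log2(35) = 0.605255. Bound = H(Pe) + Pe*log2(M-1) = 0.363811 + 0.159774 + 0.605255 = 1.1288

1.1288 bits


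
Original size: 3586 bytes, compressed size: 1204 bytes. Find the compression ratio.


Ratio = original / compressed = 3586 / 1204 = 2.9784

2.9784


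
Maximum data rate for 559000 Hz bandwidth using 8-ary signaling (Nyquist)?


Rate = 2 * B * log2(M) = 2 * 559000 * 3.0 = 3354000.0

3354000.0 bps


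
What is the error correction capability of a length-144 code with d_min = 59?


Correction capability = floor((d-1)/2) = floor((59-1)/2) = 29

29 errors


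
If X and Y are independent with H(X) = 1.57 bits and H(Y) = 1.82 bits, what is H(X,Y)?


For independent variables, H(X,Y) = H(X) + H(Y) = 1.57 + 1.82 = 3.39

3.39 bits


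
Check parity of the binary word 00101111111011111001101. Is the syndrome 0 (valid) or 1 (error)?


Syndrome = XOR of all bits = 0 XOR 0 XOR 1 XOR 0 XOR 1 XOR 1 XOR 1 XOR 1 XOR 1 XOR 1 XOR 1 XOR 0 XOR 1 XOR 1 XOR 1 XOR 1 XOR 1 XOR 0 XOR 0 XOR 1 XOR 1 XOR 0 XOR 1 = 0

0


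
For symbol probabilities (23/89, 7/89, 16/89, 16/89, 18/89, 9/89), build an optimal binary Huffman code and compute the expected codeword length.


Huffman construction (repeatedly merge the two least-probable nodes; each merge adds 1 bit to every symbol beneath it): 7/89 + 9/89 = 16/89; 16/89 + 16/89 = 32/89; 16/89 + 18/89 = 34/89; 23/89 + 32/89 = 55/89; 34/89 + 55/89 = 1. Resulting codeword lengths (in the order the probabilities were given): (2, 3, 3, 3, 2, 3). L_avg = sum(p_i * l_i) = 23/89*2 + 7/89*3 + 16/89*3 + 16/89*3 + 18/89*2 + 9/89*3 = 226/89 = 2.5393

2.5393 bits


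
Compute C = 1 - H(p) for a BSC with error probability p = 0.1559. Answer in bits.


H(p) = -p*log2(p) - (1-p)*log2(1-p) = -0.1559*log2(0.1559) - 0.8441*log2(0.8441) = 0.418016 + 0.206394 = 0.6244. C = 1 - H(p) = 1 - 0.6244 = 0.3756

0.3756 bits


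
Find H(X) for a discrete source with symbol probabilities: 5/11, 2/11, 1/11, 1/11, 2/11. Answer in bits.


H = -sum(p_i * log2(p_i)). Terms: -(5/11)*log2(5/11) = 0.517047; -(2/11)*log2(2/11) = 0.447169; -(1/11)*log2(1/11) = 0.314494; -(1/11)*log2(1/11) = 0.314494; -(2/11)*log2(2/11) = 0.447169. H = 0.517047 + 0.447169 + 0.314494 + 0.314494 + 0.447169 = 2.0404

2.0404 bits


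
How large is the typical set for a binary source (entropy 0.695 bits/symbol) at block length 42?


log2|A_typical| = nH = 42 * 0.695 = 29.19, so |A_typical| ~ 2^29.19 = 6.124e+08

6.124e+08


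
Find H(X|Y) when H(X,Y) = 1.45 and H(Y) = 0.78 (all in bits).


H(X|Y) = H(X,Y) - H(Y) = 1.45 - 0.78 = 0.67

0.67 bits


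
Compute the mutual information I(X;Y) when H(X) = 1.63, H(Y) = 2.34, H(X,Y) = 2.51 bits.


I(X;Y) = H(X) + H(Y) - H(X,Y) = 1.63 + 2.34 - 2.51 = 1.46

1.46 bits


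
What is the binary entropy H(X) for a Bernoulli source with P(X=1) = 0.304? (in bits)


H = -p*log2(p) - (1-p)*log2(1-p). -0.304*log2(0.304) = 0.522228; -0.696*log2(0.696) = 0.363897. H = 0.522228 + 0.363897 = 0.8861

0.8861 bits


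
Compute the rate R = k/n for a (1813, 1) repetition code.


Rate = k/n = 1/1813

1/1813


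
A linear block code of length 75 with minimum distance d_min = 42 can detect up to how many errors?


Detection capability = d_min - 1 = 42 - 1 = 41

41 errors


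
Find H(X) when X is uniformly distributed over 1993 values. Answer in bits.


H = log2(n) = log2(1993) = 10.9607

10.9607 bits


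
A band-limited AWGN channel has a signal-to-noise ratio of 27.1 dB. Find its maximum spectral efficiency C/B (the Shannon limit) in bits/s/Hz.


SNR_linear = 10^(27.1/10) = 512.8614; C/B = log2(1 + SNR_linear) = log2(1 + 512.8614) = 9.0052

9.0052 bits/s/Hz


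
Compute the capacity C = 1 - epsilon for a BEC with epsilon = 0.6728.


C = 1 - epsilon = 1 - 0.6728 = 0.3272

0.3272 bits


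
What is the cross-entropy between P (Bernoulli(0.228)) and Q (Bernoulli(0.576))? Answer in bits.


H(P,Q) = -p*log2(q) - (1-p)*log2(1-q). -0.228*log2(0.576) = 0.181456; -0.772*log2(0.424) = 0.955631. H(P,Q) = 0.181456 + 0.955631 = 1.1371

1.1371 bits


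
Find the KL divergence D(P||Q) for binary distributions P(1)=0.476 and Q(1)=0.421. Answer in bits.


KL = p*log2(p/q) + (1-p)*log2((1-p)/(1-q)) = 0.476*log2(0.476/0.421) + 0.524*log2(0.524/0.579) = 0.0089

0.0089 bits


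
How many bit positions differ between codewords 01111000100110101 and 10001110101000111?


Count differing positions: ^ ^ ^ ^ . ^ ^ . . . ^ ^ ^ . . ^ . = 10 differences

10


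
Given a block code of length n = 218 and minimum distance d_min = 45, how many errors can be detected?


Detection capability = d_min - 1 = 45 - 1 = 44

44 errors


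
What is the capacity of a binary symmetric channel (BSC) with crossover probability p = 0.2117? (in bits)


H(p) = -p*log2(p) - (1-p)*log2(1-p) = -0.2117*log2(0.2117) - 0.7883*log2(0.7883) = 0.474188 + 0.270531 = 0.7447. C = 1 - H(p) = 1 - 0.7447 = 0.2553

0.2553 bits


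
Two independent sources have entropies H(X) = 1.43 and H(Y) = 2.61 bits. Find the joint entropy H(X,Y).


For independent variables, H(X,Y) = H(X) + H(Y) = 1.43 + 2.61 = 4.04

4.04 bits


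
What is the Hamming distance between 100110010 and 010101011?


Count differing positions: ^ ^ . . ^ ^ . . ^ = 5 differences

5


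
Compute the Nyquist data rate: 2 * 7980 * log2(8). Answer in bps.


Rate = 2 * B * log2(M) = 2 * 7980 * 3.0 = 47880.0

47880.0 bps


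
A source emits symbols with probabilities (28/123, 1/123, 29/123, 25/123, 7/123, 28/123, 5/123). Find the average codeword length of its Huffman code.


Huffman construction (repeatedly merge the two least-probable nodes; each merge adds 1 bit to every symbol beneath it): 1/123 + 5/123 = 2/41; 2/41 + 7/123 = 13/123; 13/123 + 25/123 = 38/123; 28/123 + 28/123 = 56/123; 29/123 + 38/123 = 67/123; 56/123 + 67/123 = 1. Resulting codeword lengths (in the order the probabilities were given): (2, 5, 2, 3, 4, 2, 5). L_avg = sum(p_i * l_i) = 28/123*2 + 1/123*5 + 29/123*2 + 25/123*3 + 7/123*4 + 28/123*2 + 5/123*5 = 101/41 = 2.4634

2.4634 bits


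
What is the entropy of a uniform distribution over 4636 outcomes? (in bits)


H = log2(n) = log2(4636) = 12.1787

12.1787 bits


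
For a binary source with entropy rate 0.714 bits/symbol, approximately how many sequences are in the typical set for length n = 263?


log2|A_typical| = nH = 263 * 0.714 = 187.782, so |A_typical| ~ 2^187.782 = 3.373e+56

3.373e+56


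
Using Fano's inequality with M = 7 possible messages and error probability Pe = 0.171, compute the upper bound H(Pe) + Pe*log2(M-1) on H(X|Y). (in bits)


H(Pe) = -Pe*log2(Pe) - (1-Pe)*log2(1-Pe) = -0.171*log2(0.171) - 0.829*log2(0.829) = 0.435696 + 0.224291 = 0.66. Pe*log2(M-1) = 0.171*log2(6) = 0.442029. Bound = H(Pe) + Pe*log2(M-1) = 0.435696 + 0.224291 + 0.442029 = 1.102

1.102 bits


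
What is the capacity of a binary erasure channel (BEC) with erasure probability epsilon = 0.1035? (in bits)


C = 1 - epsilon = 1 - 0.1035 = 0.8965

0.8965 bits


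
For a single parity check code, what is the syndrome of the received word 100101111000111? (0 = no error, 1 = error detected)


Syndrome = XOR of all bits = 1 XOR 0 XOR 0 XOR 1 XOR 0 XOR 1 XOR 1 XOR 1 XOR 1 XOR 0 XOR 0 XOR 0 XOR 1 XOR 1 XOR 1 = 1

1


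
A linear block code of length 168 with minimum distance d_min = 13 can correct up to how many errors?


Correction capability = floor((d-1)/2) = floor((13-1)/2) = 6

6 errors


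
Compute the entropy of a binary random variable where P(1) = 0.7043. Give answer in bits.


H = -p*log2(p) - (1-p)*log2(1-p). -0.7043*log2(0.7043) = 0.356191; -0.2957*log2(0.2957) = 0.519780. H = 0.356191 + 0.519780 = 0.876

0.876 bits


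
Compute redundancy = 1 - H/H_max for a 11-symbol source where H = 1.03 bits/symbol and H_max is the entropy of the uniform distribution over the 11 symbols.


H_max = log2(K) = log2(11) = 3.4594 bits/symbol. Redundancy = 1 - H/H_max = 1 - 1.03/3.4594 = 1 - 0.2977 = 0.7023

0.7023


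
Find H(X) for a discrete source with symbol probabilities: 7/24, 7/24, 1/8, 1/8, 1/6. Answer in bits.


H = -sum(p_i * log2(p_i)). Terms: -(7/24)*log2(7/24) = 0.518469; -(7/24)*log2(7/24) = 0.518469; -(1/8)*log2(1/8) = 0.375000; -(1/8)*log2(1/8) = 0.375000; -(1/6)*log2(1/6) = 0.430827. H = 0.518469 + 0.518469 + 0.375000 + 0.375000 + 0.430827 = 2.2178

2.2178 bits


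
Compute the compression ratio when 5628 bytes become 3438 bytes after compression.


Ratio = original / compressed = 5628 / 3438 = 1.637

1.637


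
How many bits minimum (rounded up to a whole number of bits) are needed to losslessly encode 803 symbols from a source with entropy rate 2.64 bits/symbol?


Minimum bits >= n * H = 803 * 2.64 = 2119.92, rounded up to a whole number of bits = 2120

2120 bits


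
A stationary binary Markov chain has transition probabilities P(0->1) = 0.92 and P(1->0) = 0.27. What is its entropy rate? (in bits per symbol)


Stationary distribution: pi_0 = p10/(p01+p10) = 0.2269, pi_1 = 0.7731. Entropy rate H' = pi_0*H(p01) + pi_1*H(p10) = 0.2269*0.4022 + 0.7731*0.8415 = 0.7418

0.7418 bits/symbol


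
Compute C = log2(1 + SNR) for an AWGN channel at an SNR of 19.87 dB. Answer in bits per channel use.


SNR_linear = 10^(19.87/10) = 97.051; C = log2(1 + SNR_linear) = log2(1 + 97.051) = 6.6155

6.6155 bits/channel use


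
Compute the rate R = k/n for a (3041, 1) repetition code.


Rate = k/n = 1/3041

1/3041


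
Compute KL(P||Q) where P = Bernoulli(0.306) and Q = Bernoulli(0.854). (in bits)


KL = p*log2(p/q) + (1-p)*log2((1-p)/(1-q)) = 0.306*log2(0.306/0.854) + 0.694*log2(0.694/0.146) = 1.1077

1.1077 bits


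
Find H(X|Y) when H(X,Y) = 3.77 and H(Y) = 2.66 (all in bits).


H(X|Y) = H(X,Y) - H(Y) = 3.77 - 2.66 = 1.11

1.11 bits


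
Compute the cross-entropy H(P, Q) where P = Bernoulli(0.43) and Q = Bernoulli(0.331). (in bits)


H(P,Q) = -p*log2(q) - (1-p)*log2(1-q). -0.43*log2(0.331) = 0.685892; -0.57*log2(0.669) = 0.330555. H(P,Q) = 0.685892 + 0.330555 = 1.0164

1.0164 bits


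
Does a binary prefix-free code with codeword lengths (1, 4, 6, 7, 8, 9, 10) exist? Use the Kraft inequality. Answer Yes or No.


Kraft sum = sum(2^(-l_i)) = 0.5928, need <= 1. Result: satisfied (a binary prefix-free code with these lengths exists)

Yes


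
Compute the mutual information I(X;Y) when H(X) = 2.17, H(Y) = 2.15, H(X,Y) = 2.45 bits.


I(X;Y) = H(X) + H(Y) - H(X,Y) = 2.17 + 2.15 - 2.45 = 1.87

1.87 bits


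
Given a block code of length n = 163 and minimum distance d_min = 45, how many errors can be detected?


Detection capability = d_min - 1 = 45 - 1 = 44

44 errors


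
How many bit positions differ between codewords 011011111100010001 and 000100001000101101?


Count differing positions: . ^ ^ ^ ^ ^ ^ ^ . ^ . . ^ ^ ^ ^ . . = 12 differences

12


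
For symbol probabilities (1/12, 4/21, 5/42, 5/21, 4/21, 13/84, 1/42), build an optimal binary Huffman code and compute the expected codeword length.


Huffman construction (repeatedly merge the two least-probable nodes; each merge adds 1 bit to every symbol beneath it): 1/42 + 1/12 = 3/28; 3/28 + 5/42 = 19/84; 13/84 + 4/21 = 29/84; 4/21 + 19/84 = 5/12; 5/21 + 29/84 = 7/12; 5/12 + 7/12 = 1. Resulting codeword lengths (in the order the probabilities were given): (4, 3, 3, 2, 2, 3, 4). L_avg = sum(p_i * l_i) = 1/12*4 + 4/21*3 + 5/42*3 + 5/21*2 + 4/21*2 + 13/84*3 + 1/42*4 = 75/28 = 2.6786

2.6786 bits


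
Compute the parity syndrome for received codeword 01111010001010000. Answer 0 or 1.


Syndrome = XOR of all bits = 0 XOR 1 XOR 1 XOR 1 XOR 1 XOR 0 XOR 1 XOR 0 XOR 0 XOR 0 XOR 1 XOR 0 XOR 1 XOR 0 XOR 0 XOR 0 XOR 0 = 1

1


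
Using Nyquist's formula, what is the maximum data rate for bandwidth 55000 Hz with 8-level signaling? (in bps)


Rate = 2 * B * log2(M) = 2 * 55000 * 3.0 = 330000.0

330000.0 bps


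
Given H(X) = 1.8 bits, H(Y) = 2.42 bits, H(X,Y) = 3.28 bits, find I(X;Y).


I(X;Y) = H(X) + H(Y) - H(X,Y) = 1.8 + 2.42 - 3.28 = 0.94

0.94 bits


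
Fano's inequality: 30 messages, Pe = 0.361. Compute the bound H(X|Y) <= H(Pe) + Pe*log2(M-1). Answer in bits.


H(Pe) = -Pe*log2(Pe) - (1-Pe)*log2(1-Pe) = -0.361*log2(0.361) - 0.639*log2(0.639) = 0.530644 + 0.412866 = 0.9435. Pe*log2(M-1) = 0.361*log2(29) = 1.753731. Bound = H(Pe) + Pe*log2(M-1) = 0.530644 + 0.412866 + 1.753731 = 2.6972

2.6972 bits


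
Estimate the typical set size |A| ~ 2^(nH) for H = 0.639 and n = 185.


log2|A_typical| = nH = 185 * 0.639 = 118.215, so |A_typical| ~ 2^118.215 = 3.857e+35

3.857e+35


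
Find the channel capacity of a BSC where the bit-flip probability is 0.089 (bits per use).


H(p) = -p*log2(p) - (1-p)*log2(1-p) = -0.089*log2(0.089) - 0.911*log2(0.911) = 0.310615 + 0.122509 = 0.4331. C = 1 - H(p) = 1 - 0.4331 = 0.5669

0.5669 bits


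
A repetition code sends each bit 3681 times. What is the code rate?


Rate = k/n = 1/3681

1/3681


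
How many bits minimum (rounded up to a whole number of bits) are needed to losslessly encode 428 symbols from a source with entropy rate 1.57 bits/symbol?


Minimum bits >= n * H = 428 * 1.57 = 671.96, rounded up to a whole number of bits = 672

672 bits


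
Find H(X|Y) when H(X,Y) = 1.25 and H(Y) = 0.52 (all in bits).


H(X|Y) = H(X,Y) - H(Y) = 1.25 - 0.52 = 0.73

0.73 bits


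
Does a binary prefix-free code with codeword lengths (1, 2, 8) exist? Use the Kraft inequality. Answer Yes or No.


Kraft sum = sum(2^(-l_i)) = 0.7539, need <= 1. Result: satisfied (a binary prefix-free code with these lengths exists)

Yes


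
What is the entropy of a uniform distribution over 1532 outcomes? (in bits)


H = log2(n) = log2(1532) = 10.5812

10.5812 bits


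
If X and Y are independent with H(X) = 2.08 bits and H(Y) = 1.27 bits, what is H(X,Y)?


For independent variables, H(X,Y) = H(X) + H(Y) = 2.08 + 1.27 = 3.35

3.35 bits


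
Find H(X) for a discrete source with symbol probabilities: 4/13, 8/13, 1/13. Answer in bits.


H = -sum(p_i * log2(p_i)). Terms: -(4/13)*log2(4/13) = 0.523212; -(8/13)*log2(8/13) = 0.431040; -(1/13)*log2(1/13) = 0.284649. H = 0.523212 + 0.431040 + 0.284649 = 1.2389

1.2389 bits


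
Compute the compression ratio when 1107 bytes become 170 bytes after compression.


Ratio = original / compressed = 1107 / 170 = 6.5118

6.5118


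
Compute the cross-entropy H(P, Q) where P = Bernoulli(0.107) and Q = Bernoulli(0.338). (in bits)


H(P,Q) = -p*log2(q) - (1-p)*log2(1-q). -0.107*log2(0.338) = 0.167445; -0.893*log2(0.662) = 0.531422. H(P,Q) = 0.167445 + 0.531422 = 0.6989

0.6989 bits


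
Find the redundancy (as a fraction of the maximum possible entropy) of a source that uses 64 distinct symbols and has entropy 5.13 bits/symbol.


H_max = log2(K) = log2(64) = 6.0 bits/symbol. Redundancy = 1 - H/H_max = 1 - 5.13/6.0 = 1 - 0.855 = 0.145

0.145


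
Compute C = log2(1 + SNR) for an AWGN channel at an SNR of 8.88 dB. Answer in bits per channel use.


SNR_linear = 10^(8.88/10) = 7.7268; C = log2(1 + SNR_linear) = log2(1 + 7.7268) = 3.1255

3.1255 bits/channel use


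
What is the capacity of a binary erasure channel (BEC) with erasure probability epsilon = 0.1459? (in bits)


C = 1 - epsilon = 1 - 0.1459 = 0.8541

0.8541 bits


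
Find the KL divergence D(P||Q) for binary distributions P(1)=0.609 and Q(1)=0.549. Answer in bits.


KL = p*log2(p/q) + (1-p)*log2((1-p)/(1-q)) = 0.609*log2(0.609/0.549) + 0.391*log2(0.391/0.451) = 0.0106

0.0106 bits


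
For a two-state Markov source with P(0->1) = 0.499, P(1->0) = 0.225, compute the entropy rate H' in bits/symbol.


Stationary distribution: pi_0 = p10/(p01+p10) = 0.3108, pi_1 = 0.6892. Entropy rate H' = pi_0*H(p01) + pi_1*H(p10) = 0.3108*1.0 + 0.6892*0.7692 = 0.8409

0.8409 bits/symbol


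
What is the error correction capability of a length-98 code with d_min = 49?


Correction capability = floor((d-1)/2) = floor((49-1)/2) = 24

24 errors


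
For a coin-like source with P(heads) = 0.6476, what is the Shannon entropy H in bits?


H = -p*log2(p) - (1-p)*log2(1-p). -0.6476*log2(0.6476) = 0.405932; -0.3524*log2(0.3524) = 0.530261. H = 0.405932 + 0.530261 = 0.9362

0.9362 bits


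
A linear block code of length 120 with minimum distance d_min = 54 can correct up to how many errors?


Correction capability = floor((d-1)/2) = floor((54-1)/2) = 26

26 errors


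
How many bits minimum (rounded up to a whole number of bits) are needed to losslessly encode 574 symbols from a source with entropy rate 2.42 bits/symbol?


Minimum bits >= n * H = 574 * 2.42 = 1389.08, rounded up to a whole number of bits = 1390

1390 bits


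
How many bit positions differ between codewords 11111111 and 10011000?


Count differing positions: . ^ ^ . . ^ ^ ^ = 5 differences

5


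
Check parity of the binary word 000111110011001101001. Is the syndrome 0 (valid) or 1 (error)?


Syndrome = XOR of all bits = 0 XOR 0 XOR 0 XOR 1 XOR 1 XOR 1 XOR 1 XOR 1 XOR 0 XOR 0 XOR 1 XOR 1 XOR 0 XOR 0 XOR 1 XOR 1 XOR 0 XOR 1 XOR 0 XOR 0 XOR 1 = 1

1


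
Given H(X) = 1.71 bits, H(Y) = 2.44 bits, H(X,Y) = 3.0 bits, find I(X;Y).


I(X;Y) = H(X) + H(Y) - H(X,Y) = 1.71 + 2.44 - 3.0 = 1.15

1.15 bits


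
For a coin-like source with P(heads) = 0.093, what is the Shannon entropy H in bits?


H = -p*log2(p) - (1-p)*log2(1-p). -0.093*log2(0.093) = 0.318676; -0.907*log2(0.907) = 0.127729. H = 0.318676 + 0.127729 = 0.4464

0.4464 bits


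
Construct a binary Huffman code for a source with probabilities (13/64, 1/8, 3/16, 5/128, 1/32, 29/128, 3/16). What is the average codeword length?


Huffman construction (repeatedly merge the two least-probable nodes; each merge adds 1 bit to every symbol beneath it): 1/32 + 5/128 = 9/128; 9/128 + 1/8 = 25/128; 3/16 + 3/16 = 3/8; 25/128 + 13/64 = 51/128; 29/128 + 3/8 = 77/128; 51/128 + 77/128 = 1. Resulting codeword lengths (in the order the probabilities were given): (2, 3, 3, 4, 4, 2, 3). L_avg = sum(p_i * l_i) = 13/64*2 + 1/8*3 + 3/16*3 + 5/128*4 + 1/32*4 + 29/128*2 + 3/16*3 = 169/64 = 2.6406

2.6406 bits


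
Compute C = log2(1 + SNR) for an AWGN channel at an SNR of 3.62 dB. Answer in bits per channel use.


SNR_linear = 10^(3.62/10) = 2.3014; C = log2(1 + SNR_linear) = log2(1 + 2.3014) = 1.7231

1.7231 bits/channel use


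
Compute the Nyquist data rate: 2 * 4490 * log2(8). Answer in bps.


Rate = 2 * B * log2(M) = 2 * 4490 * 3.0 = 26940.0

26940.0 bps


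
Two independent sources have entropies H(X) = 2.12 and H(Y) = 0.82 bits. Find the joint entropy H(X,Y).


For independent variables, H(X,Y) = H(X) + H(Y) = 2.12 + 0.82 = 2.94

2.94 bits


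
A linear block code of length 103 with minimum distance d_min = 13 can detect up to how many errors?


Detection capability = d_min - 1 = 13 - 1 = 12

12 errors


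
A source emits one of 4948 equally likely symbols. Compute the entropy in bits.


H = log2(n) = log2(4948) = 12.2726

12.2726 bits


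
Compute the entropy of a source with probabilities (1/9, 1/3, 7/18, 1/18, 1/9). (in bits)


H = -sum(p_i * log2(p_i)). Terms: -(1/9)*log2(1/9) = 0.352214; -(1/3)*log2(1/3) = 0.528321; -(7/18)*log2(7/18) = 0.529888; -(1/18)*log2(1/18) = 0.231663; -(1/9)*log2(1/9) = 0.352214. H = 0.352214 + 0.528321 + 0.529888 + 0.231663 + 0.352214 = 1.9943

1.9943 bits


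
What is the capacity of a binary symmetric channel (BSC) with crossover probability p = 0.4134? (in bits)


H(p) = -p*log2(p) - (1-p)*log2(1-p) = -0.4134*log2(0.4134) - 0.5866*log2(0.5866) = 0.526833 + 0.451419 = 0.9783. C = 1 - H(p) = 1 - 0.9783 = 0.0217

0.0217 bits


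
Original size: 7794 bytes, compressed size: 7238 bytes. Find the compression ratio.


Ratio = original / compressed = 7794 / 7238 = 1.0768

1.0768


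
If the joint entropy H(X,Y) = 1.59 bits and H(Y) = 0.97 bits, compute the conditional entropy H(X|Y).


H(X|Y) = H(X,Y) - H(Y) = 1.59 - 0.97 = 0.62

0.62 bits


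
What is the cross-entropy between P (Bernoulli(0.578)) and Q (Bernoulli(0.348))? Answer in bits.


H(P,Q) = -p*log2(q) - (1-p)*log2(1-q). -0.578*log2(0.348) = 0.880202; -0.422*log2(0.652) = 0.260398. H(P,Q) = 0.880202 + 0.260398 = 1.1406

1.1406 bits


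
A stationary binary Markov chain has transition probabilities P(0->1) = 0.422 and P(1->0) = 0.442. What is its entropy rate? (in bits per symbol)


Stationary distribution: pi_0 = p10/(p01+p10) = 0.5116, pi_1 = 0.4884. Entropy rate H' = pi_0*H(p01) + pi_1*H(p10) = 0.5116*0.9824 + 0.4884*0.9903 = 0.9862

0.9862 bits/symbol


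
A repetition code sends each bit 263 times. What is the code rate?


Rate = k/n = 1/263

1/263


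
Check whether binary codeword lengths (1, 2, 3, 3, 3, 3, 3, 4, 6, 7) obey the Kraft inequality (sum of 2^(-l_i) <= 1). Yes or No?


Kraft sum = sum(2^(-l_i)) = 1.4609, need <= 1. Result: violated (a binary prefix-free code with these lengths cannot exist)

No


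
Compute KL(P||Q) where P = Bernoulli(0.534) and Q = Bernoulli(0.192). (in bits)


KL = p*log2(p/q) + (1-p)*log2((1-p)/(1-q)) = 0.534*log2(0.534/0.192) + 0.466*log2(0.466/0.808) = 0.418

0.418 bits


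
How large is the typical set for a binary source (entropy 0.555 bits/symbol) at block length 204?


log2|A_typical| = nH = 204 * 0.555 = 113.22, so |A_typical| ~ 2^113.22 = 1.210e+34

1.210e+34


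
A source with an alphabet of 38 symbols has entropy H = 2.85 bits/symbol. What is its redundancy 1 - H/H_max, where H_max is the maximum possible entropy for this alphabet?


H_max = log2(K) = log2(38) = 5.2479 bits/symbol. Redundancy = 1 - H/H_max = 1 - 2.85/5.2479 = 1 - 0.5431 = 0.4569

0.4569


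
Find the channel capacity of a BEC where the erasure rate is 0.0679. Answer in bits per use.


C = 1 - epsilon = 1 - 0.0679 = 0.9321

0.9321 bits


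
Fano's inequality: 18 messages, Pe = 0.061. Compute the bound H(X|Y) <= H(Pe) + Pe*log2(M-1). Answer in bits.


H(Pe) = -Pe*log2(Pe) - (1-Pe)*log2(1-Pe) = -0.061*log2(0.061) - 0.939*log2(0.939) = 0.246138 + 0.085264 = 0.3314. Pe*log2(M-1) = 0.061*log2(17) = 0.249335. Bound = H(Pe) + Pe*log2(M-1) = 0.246138 + 0.085264 + 0.249335 = 0.5807

0.5807 bits


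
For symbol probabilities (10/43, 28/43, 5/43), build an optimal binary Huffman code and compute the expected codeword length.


Huffman construction (repeatedly merge the two least-probable nodes; each merge adds 1 bit to every symbol beneath it): 5/43 + 10/43 = 15/43; 15/43 + 28/43 = 1. Resulting codeword lengths (in the order the probabilities were given): (2, 1, 2). L_avg = sum(p_i * l_i) = 10/43*2 + 28/43*1 + 5/43*2 = 58/43 = 1.3488

1.3488 bits


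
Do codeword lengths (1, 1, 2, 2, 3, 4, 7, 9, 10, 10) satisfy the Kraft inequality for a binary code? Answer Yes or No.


Kraft sum = sum(2^(-l_i)) = 1.6992, need <= 1. Result: violated (a binary prefix-free code with these lengths cannot exist)

No


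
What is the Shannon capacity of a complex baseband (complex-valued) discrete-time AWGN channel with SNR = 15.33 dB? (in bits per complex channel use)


SNR_linear = 10^(15.33/10) = 34.1193; C = log2(1 + SNR_linear) = log2(1 + 34.1193) = 5.1342

5.1342 bits/channel use


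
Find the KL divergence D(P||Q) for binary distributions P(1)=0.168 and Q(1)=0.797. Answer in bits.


KL = p*log2(p/q) + (1-p)*log2((1-p)/(1-q)) = 0.168*log2(0.168/0.797) + 0.832*log2(0.832/0.203) = 1.3159

1.3159 bits


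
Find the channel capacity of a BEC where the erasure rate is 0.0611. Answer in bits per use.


C = 1 - epsilon = 1 - 0.0611 = 0.9389

0.9389 bits


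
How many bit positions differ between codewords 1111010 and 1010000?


Count differing positions: . ^ . ^ . ^ . = 3 differences

3


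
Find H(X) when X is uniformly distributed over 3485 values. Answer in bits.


H = log2(n) = log2(3485) = 11.7669

11.7669 bits


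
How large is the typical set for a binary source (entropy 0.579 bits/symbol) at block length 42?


log2|A_typical| = nH = 42 * 0.579 = 24.318, so |A_typical| ~ 2^24.318 = 2.091e+07

2.091e+07


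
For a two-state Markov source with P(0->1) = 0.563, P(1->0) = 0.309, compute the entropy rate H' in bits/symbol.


Stationary distribution: pi_0 = p10/(p01+p10) = 0.3544, pi_1 = 0.6456. Entropy rate H' = pi_0*H(p01) + pi_1*H(p10) = 0.3544*0.9885 + 0.6456*0.892 = 0.9262

0.9262 bits/symbol


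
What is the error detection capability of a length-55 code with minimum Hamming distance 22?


Detection capability = d_min - 1 = 22 - 1 = 21

21 errors


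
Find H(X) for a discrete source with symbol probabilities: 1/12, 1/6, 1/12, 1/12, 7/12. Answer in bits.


H = -sum(p_i * log2(p_i)). Terms: -(1/12)*log2(1/12) = 0.298747; -(1/6)*log2(1/6) = 0.430827; -(1/12)*log2(1/12) = 0.298747; -(1/12)*log2(1/12) = 0.298747; -(7/12)*log2(7/12) = 0.453604. H = 0.298747 + 0.430827 + 0.298747 + 0.298747 + 0.453604 = 1.7807

1.7807 bits


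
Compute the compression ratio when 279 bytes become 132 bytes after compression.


Ratio = original / compressed = 279 / 132 = 2.1136

2.1136


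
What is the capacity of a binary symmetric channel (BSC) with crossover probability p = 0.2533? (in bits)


H(p) = -p*log2(p) - (1-p)*log2(1-p) = -0.2533*log2(0.2533) - 0.7467*log2(0.7467) = 0.501808 + 0.314659 = 0.8165. C = 1 - H(p) = 1 - 0.8165 = 0.1835

0.1835 bits


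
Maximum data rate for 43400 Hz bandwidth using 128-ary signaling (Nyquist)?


Rate = 2 * B * log2(M) = 2 * 43400 * 7.0 = 607600.0

607600.0 bps


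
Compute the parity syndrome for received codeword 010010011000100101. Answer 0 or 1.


Syndrome = XOR of all bits = 0 XOR 1 XOR 0 XOR 0 XOR 1 XOR 0 XOR 0 XOR 1 XOR 1 XOR 0 XOR 0 XOR 0 XOR 1 XOR 0 XOR 0 XOR 1 XOR 0 XOR 1 = 1

1


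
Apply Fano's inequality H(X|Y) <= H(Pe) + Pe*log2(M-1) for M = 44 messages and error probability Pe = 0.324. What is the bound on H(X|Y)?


H(Pe) = -Pe*log2(Pe) - (1-Pe)*log2(1-Pe) = -0.324*log2(0.324) - 0.676*log2(0.676) = 0.526803 + 0.381876 = 0.9087. Pe*log2(M-1) = 0.324*log2(43) = 1.758110. Bound = H(Pe) + Pe*log2(M-1) = 0.526803 + 0.381876 + 1.758110 = 2.6668

2.6668 bits


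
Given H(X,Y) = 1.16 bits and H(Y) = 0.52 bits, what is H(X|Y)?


H(X|Y) = H(X,Y) - H(Y) = 1.16 - 0.52 = 0.64

0.64 bits


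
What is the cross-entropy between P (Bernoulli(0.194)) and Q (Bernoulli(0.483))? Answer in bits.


H(P,Q) = -p*log2(q) - (1-p)*log2(1-q). -0.194*log2(0.483) = 0.203682; -0.806*log2(0.517) = 0.767122. H(P,Q) = 0.203682 + 0.767122 = 0.9708

0.9708 bits


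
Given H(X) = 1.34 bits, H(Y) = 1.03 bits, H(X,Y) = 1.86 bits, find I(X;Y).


I(X;Y) = H(X) + H(Y) - H(X,Y) = 1.34 + 1.03 - 1.86 = 0.51

0.51 bits


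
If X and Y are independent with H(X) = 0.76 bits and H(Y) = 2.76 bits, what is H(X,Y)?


For independent variables, H(X,Y) = H(X) + H(Y) = 0.76 + 2.76 = 3.52

3.52 bits
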